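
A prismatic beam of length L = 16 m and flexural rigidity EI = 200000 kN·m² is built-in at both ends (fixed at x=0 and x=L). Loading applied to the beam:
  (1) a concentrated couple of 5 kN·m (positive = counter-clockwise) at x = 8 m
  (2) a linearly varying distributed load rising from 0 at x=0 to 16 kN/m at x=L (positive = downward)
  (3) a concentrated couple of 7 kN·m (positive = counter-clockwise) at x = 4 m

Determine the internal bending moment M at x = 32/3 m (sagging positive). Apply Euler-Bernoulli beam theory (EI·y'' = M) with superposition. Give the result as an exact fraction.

Load 1 — applied couple M₀=5 kN·m at a=8 m (b=L-a=8):
  M_1 = R_Ax - M_A - M₀  [x>a] with R_A=15/32, M_A=5/4 = (15/32)·(32/3) - (5/4) - 5 = -5/4 kN·m
Load 2 — triangular load w₀=16 kN/m (0→w₀ over full span):
  M_2 = 3w₀Lx/20 - w₀L²/30 - w₀x³/(6L) = 3·16·16·(32/3)/20 - 16·16²/30 - 16·(32/3)³/(6·16) = 28672/405 kN·m
Load 3 — applied couple M₀=7 kN·m at a=4 m (b=L-a=12):
  M_3 = R_Ax - M_A - M₀  [x>a] with R_A=63/128, M_A=-21/16 = (63/128)·(32/3) - (-21/16) - 7 = -7/16 kN·m
Superposition: M = Σ M_i = 447817/6480 kN·m ≈ 69.107562 kN·m

M(32/3) = 447817/6480 kN·m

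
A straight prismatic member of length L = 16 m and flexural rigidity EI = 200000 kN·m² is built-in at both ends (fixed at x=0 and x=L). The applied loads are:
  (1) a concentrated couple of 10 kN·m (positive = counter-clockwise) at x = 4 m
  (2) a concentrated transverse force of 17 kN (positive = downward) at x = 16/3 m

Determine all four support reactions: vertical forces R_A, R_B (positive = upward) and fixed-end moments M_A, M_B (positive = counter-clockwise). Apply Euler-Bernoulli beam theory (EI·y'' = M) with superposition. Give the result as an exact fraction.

Load 1 — applied couple M₀=10 kN·m at a=4 m (b=L-a=12):
  R_A = 6M₀ab/L³ = 6·10·4·12/16³ = 45/64 kN
  M_A = M₀b(2a-b)/L² = 10·12·(2·4-12)/16² = -15/8 kN·m
  R_B = -6M₀ab/L³ = -6·10·4·12/16³ = -45/64 kN
  M_B = M₀a(2b-a)/L² = 10·4·(2·12-4)/16² = 25/8 kN·m
Load 2 — point force P=17 kN at a=16/3 m (b=L-a=32/3):
  R_A = Pb²(3a+b)/L³ = 17·(32/3)²·(3·(16/3)+(32/3))/16³ = 340/27 kN
  M_A = Pab²/L² = 17·(16/3)·(32/3)²/16² = 1088/27 kN·m
  R_B = Pa²(a+3b)/L³ = 17·(16/3)²·((16/3)+3·(32/3))/16³ = 119/27 kN
  M_B = -Pa²b/L² = -17·(16/3)²·(32/3)/16² = -544/27 kN·m
Superposition: R_A = 22975/1728 kN, M_A = 8299/216 kN·m, R_B = 6401/1728 kN, M_B = -3677/216 kN·m

R_A = 22975/1728 kN, M_A = 8299/216 kN·m, R_B = 6401/1728 kN, M_B = -3677/216 kN·m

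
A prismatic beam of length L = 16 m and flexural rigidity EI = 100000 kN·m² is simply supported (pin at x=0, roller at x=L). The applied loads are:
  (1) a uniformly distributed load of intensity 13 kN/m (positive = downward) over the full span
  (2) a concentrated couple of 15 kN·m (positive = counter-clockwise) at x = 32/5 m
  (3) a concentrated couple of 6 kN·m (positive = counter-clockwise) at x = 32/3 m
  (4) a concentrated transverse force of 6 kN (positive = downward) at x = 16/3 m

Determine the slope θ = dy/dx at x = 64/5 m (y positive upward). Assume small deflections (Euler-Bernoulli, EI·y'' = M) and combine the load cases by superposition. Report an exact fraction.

Load 1 — uniform load w=13 kN/m over full span:
  θ_1 = -w(L³-6Lx²+4x³)/(24EI) = -13·(16³-6·16·(64/5)²+4·(64/5)³)/(24·100000) = 6864/390625 rad
Load 2 — applied couple M₀=15 kN·m at a=32/5 m (b=L-a=48/5):
  θ_2 = (M₀x²/(2L)-M₀(x-a)+C₁)/EI  [x>a] with C₁=M₀(3b²-L²)/(6L)=16/5 = (15·(64/5)²/(2·16)-15·((64/5)-(32/5))+(16/5))/100000 = -1/6250 rad
Load 3 — applied couple M₀=6 kN·m at a=32/3 m (b=L-a=16/3):
  θ_3 = (M₀x²/(2L)-M₀(x-a)+C₁)/EI  [x>a] with C₁=M₀(3b²-L²)/(6L)=-32/3 = (6·(64/5)²/(2·16)-6·((64/5)-(32/3))+(-32/3))/100000 = 17/234375 rad
Load 4 — point force P=6 kN at a=16/3 m (b=L-a=32/3):
  θ_4 = -Pa(2L²-6Lx+3x²+a²)/(6LEI)  [x>a] = -6·(16/3)·(2·16²-6·16·(64/5)+3·(64/5)²+(16/3)²)/(6·16·100000) = 1384/2109375 rad
Superposition: θ = Σ θ_i = 382651/21093750 rad ≈ 0.018140 rad

θ(64/5) = 382651/21093750 rad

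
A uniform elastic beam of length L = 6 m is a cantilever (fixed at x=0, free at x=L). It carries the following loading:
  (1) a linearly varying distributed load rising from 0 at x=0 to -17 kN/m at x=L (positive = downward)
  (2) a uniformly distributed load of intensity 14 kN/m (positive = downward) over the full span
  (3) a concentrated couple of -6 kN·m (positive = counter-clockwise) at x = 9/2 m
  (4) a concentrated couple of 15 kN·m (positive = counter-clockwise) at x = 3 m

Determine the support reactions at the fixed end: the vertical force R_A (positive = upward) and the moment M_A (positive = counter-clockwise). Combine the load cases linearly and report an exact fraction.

Load 1 — triangular load w₀=-17 kN/m (0→w₀ over full span):
  R_A = w₀L/2 = (-17)·6/2 = -51 kN
  M_A = w₀L²/3 = (-17)·6²/3 = -204 kN·m
Load 2 — uniform load w=14 kN/m over full span:
  R_A = wL = 14·6 = 84 kN
  M_A = wL²/2 = 14·6²/2 = 252 kN·m
Load 3 — applied couple M₀=-6 kN·m at a=9/2 m (b=L-a=3/2):
  R_A = 0 kN
  M_A = -M₀ = -(-6) = 6 kN·m
Load 4 — applied couple M₀=15 kN·m at a=3 m (b=L-a=3):
  R_A = 0 kN
  M_A = -M₀ = -15 kN·m
Superposition: R_A = 33 kN, M_A = 39 kN·m

R_A = 33 kN, M_A = 39 kN·m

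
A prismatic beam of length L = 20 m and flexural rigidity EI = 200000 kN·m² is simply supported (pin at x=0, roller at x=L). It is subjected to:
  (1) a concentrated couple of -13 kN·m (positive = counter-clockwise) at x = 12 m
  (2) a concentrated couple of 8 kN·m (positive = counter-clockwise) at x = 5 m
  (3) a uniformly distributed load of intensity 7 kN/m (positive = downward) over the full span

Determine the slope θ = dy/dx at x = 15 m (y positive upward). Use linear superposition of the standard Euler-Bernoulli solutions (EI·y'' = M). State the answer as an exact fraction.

θ(15) = 189109/24000000 rad

Load 1 — applied couple M₀=-13 kN·m at a=12 m (b=L-a=8):
  θ_1 = (M₀x²/(2L)-M₀(x-a)+C₁)/EI  [x>a] with C₁=M₀(3b²-L²)/(6L)=338/15 = ((-13)·15²/(2·20)-(-13)·(15-12)+(338/15))/200000 = -1391/24000000 rad
Load 2 — applied couple M₀=8 kN·m at a=5 m (b=L-a=15):
  θ_2 = (M₀x²/(2L)-M₀(x-a)+C₁)/EI  [x>a] with C₁=M₀(3b²-L²)/(6L)=55/3 = (8·15²/(2·20)-8·(15-5)+(55/3))/200000 = -1/12000 rad
Load 3 — uniform load w=7 kN/m over full span:
  θ_3 = -w(L³-6Lx²+4x³)/(24EI) = -7·(20³-6·20·15²+4·15³)/(24·200000) = 77/9600 rad
Superposition: θ = Σ θ_i = 189109/24000000 rad ≈ 0.007880 rad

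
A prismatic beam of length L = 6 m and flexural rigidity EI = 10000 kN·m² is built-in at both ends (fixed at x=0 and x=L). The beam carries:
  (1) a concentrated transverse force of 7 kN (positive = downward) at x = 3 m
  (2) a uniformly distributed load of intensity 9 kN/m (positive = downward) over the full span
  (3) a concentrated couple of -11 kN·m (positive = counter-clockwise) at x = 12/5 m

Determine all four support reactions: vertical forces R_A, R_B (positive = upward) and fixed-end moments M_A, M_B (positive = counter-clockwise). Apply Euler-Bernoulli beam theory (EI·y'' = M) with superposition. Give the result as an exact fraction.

Load 1 — point force P=7 kN at a=3 m (b=L-a=3):
  R_A = Pb²(3a+b)/L³ = 7·3²·(3·3+3)/6³ = 7/2 kN
  M_A = Pab²/L² = 7·3·3²/6² = 21/4 kN·m
  R_B = Pa²(a+3b)/L³ = 7·3²·(3+3·3)/6³ = 7/2 kN
  M_B = -Pa²b/L² = -7·3²·3/6² = -21/4 kN·m
Load 2 — uniform load w=9 kN/m over full span:
  R_A = wL/2 = 9·6/2 = 27 kN
  M_A = wL²/12 = 9·6²/12 = 27 kN·m
  R_B = wL/2 = 9·6/2 = 27 kN
  M_B = -wL²/12 = -9·6²/12 = -27 kN·m
Load 3 — applied couple M₀=-11 kN·m at a=12/5 m (b=L-a=18/5):
  R_A = 6M₀ab/L³ = 6·(-11)·(12/5)·(18/5)/6³ = -66/25 kN
  M_A = M₀b(2a-b)/L² = (-11)·(18/5)·(2·(12/5)-(18/5))/6² = -33/25 kN·m
  R_B = -6M₀ab/L³ = -6·(-11)·(12/5)·(18/5)/6³ = 66/25 kN
  M_B = M₀a(2b-a)/L² = (-11)·(12/5)·(2·(18/5)-(12/5))/6² = -88/25 kN·m
Superposition: R_A = 1393/50 kN, M_A = 3093/100 kN·m, R_B = 1657/50 kN, M_B = -3577/100 kN·m

R_A = 1393/50 kN, M_A = 3093/100 kN·m, R_B = 1657/50 kN, M_B = -3577/100 kN·m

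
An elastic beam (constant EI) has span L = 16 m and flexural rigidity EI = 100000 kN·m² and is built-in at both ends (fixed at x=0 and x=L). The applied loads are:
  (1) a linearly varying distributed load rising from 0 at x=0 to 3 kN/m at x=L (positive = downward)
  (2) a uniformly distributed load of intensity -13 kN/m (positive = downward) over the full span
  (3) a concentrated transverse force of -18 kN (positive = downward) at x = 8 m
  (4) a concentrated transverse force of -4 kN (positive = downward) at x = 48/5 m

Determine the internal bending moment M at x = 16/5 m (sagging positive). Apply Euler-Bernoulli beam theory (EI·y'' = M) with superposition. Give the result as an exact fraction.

M(16/5) = 30652/1875 kN·m

Load 1 — triangular load w₀=3 kN/m (0→w₀ over full span):
  M_1 = 3w₀Lx/20 - w₀L²/30 - w₀x³/(6L) = 3·3·16·(16/5)/20 - 3·16²/30 - 3·(16/5)³/(6·16) = -448/125 kN·m
Load 2 — uniform load w=-13 kN/m over full span:
  M_2 = wLx/2 - wL²/12 - wx²/2 = (-13)·16·(16/5)/2 - (-13)·16²/12 - (-13)·(16/5)²/2 = 832/75 kN·m
Load 3 — point force P=-18 kN at a=8 m (b=L-a=8):
  M_3 = Pb²(3a+b)x/L³ - Pab²/L²  [x≤a] = (-18)·8²·(3·8+8)·(16/5)/16³ - (-18)·8·8²/16² = 36/5 kN·m
Load 4 — point force P=-4 kN at a=48/5 m (b=L-a=32/5):
  M_4 = Pb²(3a+b)x/L³ - Pab²/L²  [x≤a] = (-4)·(32/5)²·(3·(48/5)+(32/5))·(16/5)/16³ - (-4)·(48/5)·(32/5)²/16² = 1024/625 kN·m
Superposition: M = Σ M_i = 30652/1875 kN·m ≈ 16.347733 kN·m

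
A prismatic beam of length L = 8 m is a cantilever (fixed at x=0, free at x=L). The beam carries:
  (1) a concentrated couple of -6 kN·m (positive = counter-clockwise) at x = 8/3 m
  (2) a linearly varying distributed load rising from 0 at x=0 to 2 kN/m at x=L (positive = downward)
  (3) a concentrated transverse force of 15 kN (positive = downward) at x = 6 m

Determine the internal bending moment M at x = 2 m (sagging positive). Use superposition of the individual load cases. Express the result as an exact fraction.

M(2) = -93 kN·m

Load 1 — applied couple M₀=-6 kN·m at a=8/3 m (b=L-a=16/3):
  M_1 = M₀  [x≤a] = (-6) = -6 kN·m
Load 2 — triangular load w₀=2 kN/m (0→w₀ over full span):
  M_2 = w₀Lx/2 - w₀L²/3 - w₀x³/(6L) = 2·8·2/2 - 2·8²/3 - 2·2³/(6·8) = -27 kN·m
Load 3 — point force P=15 kN at a=6 m (b=L-a=2):
  M_3 = -P(a-x)  [x≤a] = -15·(6-2) = -60 kN·m
Superposition: M = Σ M_i = -93 kN·m ≈ -93.000000 kN·m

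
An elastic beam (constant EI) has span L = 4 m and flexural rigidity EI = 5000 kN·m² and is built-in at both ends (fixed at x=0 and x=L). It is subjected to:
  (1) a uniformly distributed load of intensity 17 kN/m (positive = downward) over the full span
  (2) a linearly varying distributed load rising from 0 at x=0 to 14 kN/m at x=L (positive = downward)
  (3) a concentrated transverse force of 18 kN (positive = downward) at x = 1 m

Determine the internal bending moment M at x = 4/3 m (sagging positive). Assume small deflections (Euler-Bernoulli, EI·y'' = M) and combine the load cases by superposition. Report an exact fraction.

M(4/3) = 45461/3240 kN·m

Load 1 — uniform load w=17 kN/m over full span:
  M_1 = wLx/2 - wL²/12 - wx²/2 = 17·4·(4/3)/2 - 17·4²/12 - 17·(4/3)²/2 = 68/9 kN·m
Load 2 — triangular load w₀=14 kN/m (0→w₀ over full span):
  M_2 = 3w₀Lx/20 - w₀L²/30 - w₀x³/(6L) = 3·14·4·(4/3)/20 - 14·4²/30 - 14·(4/3)³/(6·4) = 952/405 kN·m
Load 3 — point force P=18 kN at a=1 m (b=L-a=3):
  M_3 = Pa²(a+3b)(L-x)/L³ - Pa²b/L²  [x>a] = 18·1²·(1+3·3)·(4-(4/3))/4³ - 18·1²·3/4² = 33/8 kN·m
Superposition: M = Σ M_i = 45461/3240 kN·m ≈ 14.031173 kN·m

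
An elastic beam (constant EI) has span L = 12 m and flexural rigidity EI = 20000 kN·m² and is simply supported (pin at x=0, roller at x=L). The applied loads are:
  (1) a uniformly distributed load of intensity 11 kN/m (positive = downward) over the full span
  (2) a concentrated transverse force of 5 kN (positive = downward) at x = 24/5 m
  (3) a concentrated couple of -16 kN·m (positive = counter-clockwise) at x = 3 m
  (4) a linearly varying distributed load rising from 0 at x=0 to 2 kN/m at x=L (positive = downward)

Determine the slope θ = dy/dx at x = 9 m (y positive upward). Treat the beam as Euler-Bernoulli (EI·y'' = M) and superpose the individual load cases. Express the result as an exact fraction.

Load 1 — uniform load w=11 kN/m over full span:
  θ_1 = -w(L³-6Lx²+4x³)/(24EI) = -11·(12³-6·12·9²+4·9³)/(24·20000) = 1089/40000 rad
Load 2 — point force P=5 kN at a=24/5 m (b=L-a=36/5):
  θ_2 = -Pa(2L²-6Lx+3x²+a²)/(6LEI)  [x>a] = -5·(24/5)·(2·12²-6·12·9+3·9²+(24/5)²)/(6·12·20000) = 783/500000 rad
Load 3 — applied couple M₀=-16 kN·m at a=3 m (b=L-a=9):
  θ_3 = (M₀x²/(2L)-M₀(x-a)+C₁)/EI  [x>a] with C₁=M₀(3b²-L²)/(6L)=-22 = ((-16)·9²/(2·12)-(-16)·(9-3)+(-22))/20000 = 1/1000 rad
Load 4 — triangular load w₀=2 kN/m (0→w₀ over full span):
  θ_4 = -w₀(7L⁴-30L²x²+15x⁴)/(360LEI) = -2·(7·12⁴-30·12²·9²+15·9⁴)/(360·12·20000) = 3939/1600000 rad
Superposition: θ = Σ θ_i = 258023/8000000 rad ≈ 0.032253 rad

θ(9) = 258023/8000000 rad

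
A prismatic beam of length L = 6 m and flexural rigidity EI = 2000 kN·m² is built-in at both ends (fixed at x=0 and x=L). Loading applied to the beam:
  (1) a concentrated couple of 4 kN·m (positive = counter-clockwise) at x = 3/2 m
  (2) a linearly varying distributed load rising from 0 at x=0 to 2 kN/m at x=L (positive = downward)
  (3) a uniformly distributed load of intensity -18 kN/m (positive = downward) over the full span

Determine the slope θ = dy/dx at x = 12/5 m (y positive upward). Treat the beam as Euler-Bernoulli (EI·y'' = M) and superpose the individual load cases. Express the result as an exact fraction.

θ(12/5) = 9297/1250000 rad

Load 1 — applied couple M₀=4 kN·m at a=3/2 m (b=L-a=9/2):
  θ_1 = (R_Ax²/2 - M_Ax - M₀(x-a))/EI  [x>a] with R_A=3/4, M_A=-3/4 = ((3/4)·(12/5)²/2 - (-3/4)·(12/5) - 4·((12/5)-(3/2)))/2000 = 9/50000 rad
Load 2 — triangular load w₀=2 kN/m (0→w₀ over full span):
  θ_2 = -w₀(2x(L-x)(L-2x)(x+2L)+x²(L-x)²)/(120LEI) = -2·(2·(12/5)·(6-(12/5))·(6-2·(12/5))·((12/5)+2·6)+(12/5)²·(6-(12/5))²)/(120·6·2000) = -81/156250 rad
Load 3 — uniform load w=-18 kN/m over full span:
  θ_3 = -wx(L-x)(L-2x)/(12EI) = -(-18)·(12/5)·(6-(12/5))·(6-2·(12/5))/(12·2000) = 243/31250 rad
Superposition: θ = Σ θ_i = 9297/1250000 rad ≈ 0.007438 rad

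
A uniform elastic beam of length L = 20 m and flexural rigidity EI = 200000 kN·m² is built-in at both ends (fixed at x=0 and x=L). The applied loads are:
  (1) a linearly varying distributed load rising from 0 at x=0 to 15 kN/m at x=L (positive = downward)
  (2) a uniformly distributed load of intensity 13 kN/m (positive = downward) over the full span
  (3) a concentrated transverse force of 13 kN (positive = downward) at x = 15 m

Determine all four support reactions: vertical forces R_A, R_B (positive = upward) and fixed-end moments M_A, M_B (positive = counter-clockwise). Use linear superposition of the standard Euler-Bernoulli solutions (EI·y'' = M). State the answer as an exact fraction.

Load 1 — triangular load w₀=15 kN/m (0→w₀ over full span):
  R_A = 3w₀L/20 = 3·15·20/20 = 45 kN
  M_A = w₀L²/30 = 15·20²/30 = 200 kN·m
  R_B = 7w₀L/20 = 7·15·20/20 = 105 kN
  M_B = -w₀L²/20 = -15·20²/20 = -300 kN·m
Load 2 — uniform load w=13 kN/m over full span:
  R_A = wL/2 = 13·20/2 = 130 kN
  M_A = wL²/12 = 13·20²/12 = 1300/3 kN·m
  R_B = wL/2 = 13·20/2 = 130 kN
  M_B = -wL²/12 = -13·20²/12 = -1300/3 kN·m
Load 3 — point force P=13 kN at a=15 m (b=L-a=5):
  R_A = Pb²(3a+b)/L³ = 13·5²·(3·15+5)/20³ = 65/32 kN
  M_A = Pab²/L² = 13·15·5²/20² = 195/16 kN·m
  R_B = Pa²(a+3b)/L³ = 13·15²·(15+3·5)/20³ = 351/32 kN
  M_B = -Pa²b/L² = -13·15²·5/20² = -585/16 kN·m
Superposition: R_A = 5665/32 kN, M_A = 30985/48 kN·m, R_B = 7871/32 kN, M_B = -36955/48 kN·m

R_A = 5665/32 kN, M_A = 30985/48 kN·m, R_B = 7871/32 kN, M_B = -36955/48 kN·m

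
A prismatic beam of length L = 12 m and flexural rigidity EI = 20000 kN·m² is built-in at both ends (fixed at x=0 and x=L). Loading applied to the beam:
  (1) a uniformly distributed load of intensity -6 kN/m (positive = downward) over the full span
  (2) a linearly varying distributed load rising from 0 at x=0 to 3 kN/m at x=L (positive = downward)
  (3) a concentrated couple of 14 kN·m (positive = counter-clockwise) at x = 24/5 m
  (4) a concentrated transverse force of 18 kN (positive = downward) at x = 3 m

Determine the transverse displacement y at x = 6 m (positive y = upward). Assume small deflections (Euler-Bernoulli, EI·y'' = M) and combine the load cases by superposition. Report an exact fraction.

y(6) = 2277/250000 m

Load 1 — uniform load w=-6 kN/m over full span:
  y_1 = -wx²(L-x)²/(24EI) = -(-6)·6²·(12-6)²/(24·20000) = 81/5000 m
Load 2 — triangular load w₀=3 kN/m (0→w₀ over full span):
  y_2 = -w₀x²(L-x)²(x+2L)/(120LEI) = -3·6²·(12-6)²·(6+2·12)/(120·12·20000) = -81/20000 m
Load 3 — applied couple M₀=14 kN·m at a=24/5 m (b=L-a=36/5):
  y_3 = (R_Ax³/6 - M_Ax²/2 - M₀(x-a)²/2)/EI  [x>a] with R_A=42/25, M_A=42/25 = ((42/25)·6³/6 - (42/25)·6²/2 - 14·(6-(24/5))²/2)/20000 = 63/62500 m
Load 4 — point force P=18 kN at a=3 m (b=L-a=9):
  y_4 = -Pa²(L-x)²(3bL-(3b+a)(L-x))/(6L³EI)  [x>a] = -18·3²·(12-6)²·(3·9·12-(3·9+3)·(12-6))/(6·12³·20000) = -81/20000 m
Superposition: y = Σ y_i = 2277/250000 m ≈ 0.009108 m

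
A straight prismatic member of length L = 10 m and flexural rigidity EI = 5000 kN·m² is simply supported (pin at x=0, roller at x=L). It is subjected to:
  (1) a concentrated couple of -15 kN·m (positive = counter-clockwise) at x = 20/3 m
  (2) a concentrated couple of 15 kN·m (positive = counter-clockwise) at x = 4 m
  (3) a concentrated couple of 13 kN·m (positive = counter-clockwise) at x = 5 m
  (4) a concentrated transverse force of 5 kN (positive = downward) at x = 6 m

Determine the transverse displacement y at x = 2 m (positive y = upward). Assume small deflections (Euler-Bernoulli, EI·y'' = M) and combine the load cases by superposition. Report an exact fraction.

Load 1 — applied couple M₀=-15 kN·m at a=20/3 m (b=L-a=10/3):
  y_1 = (M₀x³/(6L)+C₁x)/EI  [x≤a] with C₁=M₀(3b²-L²)/(6L)=50/3 = ((-15)·2³/(6·10)+(50/3)·2)/5000 = 47/7500 m
Load 2 — applied couple M₀=15 kN·m at a=4 m (b=L-a=6):
  y_2 = (M₀x³/(6L)+C₁x)/EI  [x≤a] with C₁=M₀(3b²-L²)/(6L)=2 = (15·2³/(6·10)+2·2)/5000 = 3/2500 m
Load 3 — applied couple M₀=13 kN·m at a=5 m (b=L-a=5):
  y_3 = (M₀x³/(6L)+C₁x)/EI  [x≤a] with C₁=M₀(3b²-L²)/(6L)=-65/12 = (13·2³/(6·10)+(-65/12)·2)/5000 = -91/50000 m
Load 4 — point force P=5 kN at a=6 m (b=L-a=4):
  y_4 = -Pbx(L²-b²-x²)/(6LEI)  [x≤a] = -5·4·2·(10²-4²-2²)/(6·10·5000) = -4/375 m
Superposition: y = Σ y_i = -251/50000 m ≈ -0.005020 m

y(2) = -251/50000 m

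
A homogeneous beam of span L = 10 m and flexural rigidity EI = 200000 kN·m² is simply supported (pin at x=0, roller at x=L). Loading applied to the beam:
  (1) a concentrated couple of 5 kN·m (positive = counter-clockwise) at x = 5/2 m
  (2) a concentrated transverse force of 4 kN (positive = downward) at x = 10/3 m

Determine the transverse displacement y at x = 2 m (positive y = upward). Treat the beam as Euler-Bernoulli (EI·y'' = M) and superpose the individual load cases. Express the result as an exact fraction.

Load 1 — applied couple M₀=5 kN·m at a=5/2 m (b=L-a=15/2):
  y_1 = (M₀x³/(6L)+C₁x)/EI  [x≤a] with C₁=M₀(3b²-L²)/(6L)=275/48 = (5·2³/(6·10)+(275/48)·2)/200000 = 97/1600000 m
Load 2 — point force P=4 kN at a=10/3 m (b=L-a=20/3):
  y_2 = -Pbx(L²-b²-x²)/(6LEI)  [x≤a] = -4·(20/3)·2·(10²-(20/3)²-2²)/(6·10·200000) = -58/253125 m
Superposition: y = Σ y_i = -21839/129600000 m ≈ -0.000169 m

y(2) = -21839/129600000 m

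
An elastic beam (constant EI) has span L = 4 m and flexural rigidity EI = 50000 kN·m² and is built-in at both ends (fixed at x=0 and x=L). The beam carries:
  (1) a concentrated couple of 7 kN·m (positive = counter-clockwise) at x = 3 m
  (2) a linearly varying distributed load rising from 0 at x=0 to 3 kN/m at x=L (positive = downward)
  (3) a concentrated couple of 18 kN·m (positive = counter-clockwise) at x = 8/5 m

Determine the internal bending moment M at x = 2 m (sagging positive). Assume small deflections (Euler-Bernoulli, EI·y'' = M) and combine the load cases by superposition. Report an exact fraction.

M(2) = -89/20 kN·m

Load 1 — applied couple M₀=7 kN·m at a=3 m (b=L-a=1):
  M_1 = R_Ax - M_A  [x≤a] with R_A=63/32, M_A=35/16 = (63/32)·2 - (35/16) = 7/4 kN·m
Load 2 — triangular load w₀=3 kN/m (0→w₀ over full span):
  M_2 = 3w₀Lx/20 - w₀L²/30 - w₀x³/(6L) = 3·3·4·2/20 - 3·4²/30 - 3·2³/(6·4) = 1 kN·m
Load 3 — applied couple M₀=18 kN·m at a=8/5 m (b=L-a=12/5):
  M_3 = R_Ax - M_A - M₀  [x>a] with R_A=162/25, M_A=54/25 = (162/25)·2 - (54/25) - 18 = -36/5 kN·m
Superposition: M = Σ M_i = -89/20 kN·m ≈ -4.450000 kN·m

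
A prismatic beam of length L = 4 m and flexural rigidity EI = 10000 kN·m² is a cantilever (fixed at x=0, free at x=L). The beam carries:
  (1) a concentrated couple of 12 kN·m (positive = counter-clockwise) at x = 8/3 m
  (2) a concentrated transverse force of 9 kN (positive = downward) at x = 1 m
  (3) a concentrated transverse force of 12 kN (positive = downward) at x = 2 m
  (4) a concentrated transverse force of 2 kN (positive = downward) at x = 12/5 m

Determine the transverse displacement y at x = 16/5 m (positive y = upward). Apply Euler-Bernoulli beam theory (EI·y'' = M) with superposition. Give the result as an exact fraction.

y(16/5) = -20843/7500000 m

Load 1 — applied couple M₀=12 kN·m at a=8/3 m (b=L-a=4/3):
  y_1 = M₀a(2x-a)/(2EI)  [x>a] = 12·(8/3)·(2·(16/5)-(8/3))/(2·10000) = 56/9375 m
Load 2 — point force P=9 kN at a=1 m (b=L-a=3):
  y_2 = -Pa²(3x-a)/(6EI)  [x>a] = -9·1²·(3·(16/5)-1)/(6·10000) = -129/100000 m
Load 3 — point force P=12 kN at a=2 m (b=L-a=2):
  y_3 = -Pa²(3x-a)/(6EI)  [x>a] = -12·2²·(3·(16/5)-2)/(6·10000) = -19/3125 m
Load 4 — point force P=2 kN at a=12/5 m (b=L-a=8/5):
  y_4 = -Pa²(3x-a)/(6EI)  [x>a] = -2·(12/5)²·(3·(16/5)-(12/5))/(6·10000) = -108/78125 m
Superposition: y = Σ y_i = -20843/7500000 m ≈ -0.002779 m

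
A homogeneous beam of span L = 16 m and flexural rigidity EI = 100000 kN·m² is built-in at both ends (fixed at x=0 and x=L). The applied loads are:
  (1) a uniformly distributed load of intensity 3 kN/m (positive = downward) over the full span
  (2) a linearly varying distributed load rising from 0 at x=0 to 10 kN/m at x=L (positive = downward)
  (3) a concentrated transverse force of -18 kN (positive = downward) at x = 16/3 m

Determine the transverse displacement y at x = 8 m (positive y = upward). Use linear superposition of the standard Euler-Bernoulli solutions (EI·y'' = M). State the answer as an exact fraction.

Load 1 — uniform load w=3 kN/m over full span:
  y_1 = -wx²(L-x)²/(24EI) = -3·8²·(16-8)²/(24·100000) = -16/3125 m
Load 2 — triangular load w₀=10 kN/m (0→w₀ over full span):
  y_2 = -w₀x²(L-x)²(x+2L)/(120LEI) = -10·8²·(16-8)²·(8+2·16)/(120·16·100000) = -16/1875 m
Load 3 — point force P=-18 kN at a=16/3 m (b=L-a=32/3):
  y_3 = -Pa²(L-x)²(3bL-(3b+a)(L-x))/(6L³EI)  [x>a] = -(-18)·(16/3)²·(16-8)²·(3·(32/3)·16-(3·(32/3)+(16/3))·(16-8))/(6·16³·100000) = 16/5625 m
Superposition: y = Σ y_i = -304/28125 m ≈ -0.010809 m

y(8) = -304/28125 m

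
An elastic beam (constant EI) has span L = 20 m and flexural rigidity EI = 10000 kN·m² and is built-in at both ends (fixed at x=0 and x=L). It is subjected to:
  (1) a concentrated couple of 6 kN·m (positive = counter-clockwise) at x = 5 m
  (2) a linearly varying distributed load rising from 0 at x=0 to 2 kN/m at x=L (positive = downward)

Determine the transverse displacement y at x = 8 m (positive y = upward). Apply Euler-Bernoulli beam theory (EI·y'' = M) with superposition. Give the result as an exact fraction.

y(8) = -8271/250000 m

Load 1 — applied couple M₀=6 kN·m at a=5 m (b=L-a=15):
  y_1 = (R_Ax³/6 - M_Ax²/2 - M₀(x-a)²/2)/EI  [x>a] with R_A=27/80, M_A=-9/8 = ((27/80)·8³/6 - (-9/8)·8²/2 - 6·(8-5)²/2)/10000 = 189/50000 m
Load 2 — triangular load w₀=2 kN/m (0→w₀ over full span):
  y_2 = -w₀x²(L-x)²(x+2L)/(120LEI) = -2·8²·(20-8)²·(8+2·20)/(120·20·10000) = -576/15625 m
Superposition: y = Σ y_i = -8271/250000 m ≈ -0.033084 m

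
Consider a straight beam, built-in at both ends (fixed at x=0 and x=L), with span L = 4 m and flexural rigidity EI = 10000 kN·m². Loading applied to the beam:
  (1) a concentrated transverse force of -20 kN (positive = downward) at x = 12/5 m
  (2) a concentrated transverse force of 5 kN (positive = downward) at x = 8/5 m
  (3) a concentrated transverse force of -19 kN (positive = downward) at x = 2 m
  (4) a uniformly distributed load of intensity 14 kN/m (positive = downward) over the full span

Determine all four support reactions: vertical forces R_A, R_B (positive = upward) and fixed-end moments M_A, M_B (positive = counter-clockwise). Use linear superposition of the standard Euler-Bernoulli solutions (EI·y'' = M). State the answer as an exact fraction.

R_A = 147/10 kN, M_A = 131/30 kN·m, R_B = 73/10 kN, M_B = 13/30 kN·m

Load 1 — point force P=-20 kN at a=12/5 m (b=L-a=8/5):
  R_A = Pb²(3a+b)/L³ = (-20)·(8/5)²·(3·(12/5)+(8/5))/4³ = -176/25 kN
  M_A = Pab²/L² = (-20)·(12/5)·(8/5)²/4² = -192/25 kN·m
  R_B = Pa²(a+3b)/L³ = (-20)·(12/5)²·((12/5)+3·(8/5))/4³ = -324/25 kN
  M_B = -Pa²b/L² = -(-20)·(12/5)²·(8/5)/4² = 288/25 kN·m
Load 2 — point force P=5 kN at a=8/5 m (b=L-a=12/5):
  R_A = Pb²(3a+b)/L³ = 5·(12/5)²·(3·(8/5)+(12/5))/4³ = 81/25 kN
  M_A = Pab²/L² = 5·(8/5)·(12/5)²/4² = 72/25 kN·m
  R_B = Pa²(a+3b)/L³ = 5·(8/5)²·((8/5)+3·(12/5))/4³ = 44/25 kN
  M_B = -Pa²b/L² = -5·(8/5)²·(12/5)/4² = -48/25 kN·m
Load 3 — point force P=-19 kN at a=2 m (b=L-a=2):
  R_A = Pb²(3a+b)/L³ = (-19)·2²·(3·2+2)/4³ = -19/2 kN
  M_A = Pab²/L² = (-19)·2·2²/4² = -19/2 kN·m
  R_B = Pa²(a+3b)/L³ = (-19)·2²·(2+3·2)/4³ = -19/2 kN
  M_B = -Pa²b/L² = -(-19)·2²·2/4² = 19/2 kN·m
Load 4 — uniform load w=14 kN/m over full span:
  R_A = wL/2 = 14·4/2 = 28 kN
  M_A = wL²/12 = 14·4²/12 = 56/3 kN·m
  R_B = wL/2 = 14·4/2 = 28 kN
  M_B = -wL²/12 = -14·4²/12 = -56/3 kN·m
Superposition: R_A = 147/10 kN, M_A = 131/30 kN·m, R_B = 73/10 kN, M_B = 13/30 kN·m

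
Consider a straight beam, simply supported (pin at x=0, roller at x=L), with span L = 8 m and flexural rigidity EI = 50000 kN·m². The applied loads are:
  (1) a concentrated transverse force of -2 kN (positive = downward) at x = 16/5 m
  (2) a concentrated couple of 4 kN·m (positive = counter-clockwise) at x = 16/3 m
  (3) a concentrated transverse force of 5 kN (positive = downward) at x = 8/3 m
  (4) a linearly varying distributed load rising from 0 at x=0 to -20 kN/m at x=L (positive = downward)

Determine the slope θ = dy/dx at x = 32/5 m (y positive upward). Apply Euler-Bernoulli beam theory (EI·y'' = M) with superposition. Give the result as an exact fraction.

θ(32/5) = -102716/31640625 rad

Load 1 — point force P=-2 kN at a=16/5 m (b=L-a=24/5):
  θ_1 = -Pa(2L²-6Lx+3x²+a²)/(6LEI)  [x>a] = -(-2)·(16/5)·(2·8²-6·8·(32/5)+3·(32/5)²+(16/5)²)/(6·8·50000) = -48/390625 rad
Load 2 — applied couple M₀=4 kN·m at a=16/3 m (b=L-a=8/3):
  θ_2 = (M₀x²/(2L)-M₀(x-a)+C₁)/EI  [x>a] with C₁=M₀(3b²-L²)/(6L)=-32/9 = (4·(32/5)²/(2·8)-4·((32/5)-(16/3))+(-32/9))/50000 = 34/703125 rad
Load 3 — point force P=5 kN at a=8/3 m (b=L-a=16/3):
  θ_3 = -Pa(2L²-6Lx+3x²+a²)/(6LEI)  [x>a] = -5·(8/3)·(2·8²-6·8·(32/5)+3·(32/5)²+(8/3)²)/(6·8·50000) = 346/1265625 rad
Load 4 — triangular load w₀=-20 kN/m (0→w₀ over full span):
  θ_4 = -w₀(7L⁴-30L²x²+15x⁴)/(360LEI) = -(-20)·(7·8⁴-30·8²·(32/5)²+15·(32/5)⁴)/(360·8·50000) = -12112/3515625 rad
Superposition: θ = Σ θ_i = -102716/31640625 rad ≈ -0.003246 rad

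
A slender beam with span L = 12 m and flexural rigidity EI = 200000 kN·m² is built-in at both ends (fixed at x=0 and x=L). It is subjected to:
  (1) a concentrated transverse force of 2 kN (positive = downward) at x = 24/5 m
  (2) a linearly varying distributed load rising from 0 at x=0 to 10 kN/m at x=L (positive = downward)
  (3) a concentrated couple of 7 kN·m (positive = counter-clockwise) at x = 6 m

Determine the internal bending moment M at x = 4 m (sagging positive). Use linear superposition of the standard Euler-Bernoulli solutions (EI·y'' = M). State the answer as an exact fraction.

Load 1 — point force P=2 kN at a=24/5 m (b=L-a=36/5):
  M_1 = Pb²(3a+b)x/L³ - Pab²/L²  [x≤a] = 2·(36/5)²·(3·(24/5)+(36/5))·4/12³ - 2·(24/5)·(36/5)²/12² = 216/125 kN·m
Load 2 — triangular load w₀=10 kN/m (0→w₀ over full span):
  M_2 = 3w₀Lx/20 - w₀L²/30 - w₀x³/(6L) = 3·10·12·4/20 - 10·12²/30 - 10·4³/(6·12) = 136/9 kN·m
Load 3 — applied couple M₀=7 kN·m at a=6 m (b=L-a=6):
  M_3 = R_Ax - M_A  [x≤a] with R_A=7/8, M_A=7/4 = (7/8)·4 - (7/4) = 7/4 kN·m
Superposition: M = Σ M_i = 83651/4500 kN·m ≈ 18.589111 kN·m

M(4) = 83651/4500 kN·m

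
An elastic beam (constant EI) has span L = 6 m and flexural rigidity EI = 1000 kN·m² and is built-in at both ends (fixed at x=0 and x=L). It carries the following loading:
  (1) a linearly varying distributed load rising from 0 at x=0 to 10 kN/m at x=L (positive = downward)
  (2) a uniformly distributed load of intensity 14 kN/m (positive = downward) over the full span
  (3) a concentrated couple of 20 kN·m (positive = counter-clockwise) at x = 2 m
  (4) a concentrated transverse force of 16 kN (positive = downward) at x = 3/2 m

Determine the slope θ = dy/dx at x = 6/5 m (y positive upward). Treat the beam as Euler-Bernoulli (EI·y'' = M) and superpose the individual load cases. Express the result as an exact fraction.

θ(6/5) = -2221/62500 rad

Load 1 — triangular load w₀=10 kN/m (0→w₀ over full span):
  θ_1 = -w₀(2x(L-x)(L-2x)(x+2L)+x²(L-x)²)/(120LEI) = -10·(2·(6/5)·(6-(6/5))·(6-2·(6/5))·((6/5)+2·6)+(6/5)²·(6-(6/5))²)/(120·6·1000) = -126/15625 rad
Load 2 — uniform load w=14 kN/m over full span:
  θ_2 = -wx(L-x)(L-2x)/(12EI) = -14·(6/5)·(6-(6/5))·(6-2·(6/5))/(12·1000) = -378/15625 rad
Load 3 — applied couple M₀=20 kN·m at a=2 m (b=L-a=4):
  θ_3 = (R_Ax²/2 - M_Ax)/EI  [x≤a] with R_A=40/9, M_A=0 = ((40/9)·(6/5)²/2 - 0·(6/5))/1000 = 2/625 rad
Load 4 — point force P=16 kN at a=3/2 m (b=L-a=9/2):
  θ_4 = -Pb²x(2aL-(3a+b)x)/(2L³EI)  [x≤a] = -16·(9/2)²·(6/5)·(2·(3/2)·6-(3·(3/2)+(9/2))·(6/5))/(2·6³·1000) = -81/12500 rad
Superposition: θ = Σ θ_i = -2221/62500 rad ≈ -0.035536 rad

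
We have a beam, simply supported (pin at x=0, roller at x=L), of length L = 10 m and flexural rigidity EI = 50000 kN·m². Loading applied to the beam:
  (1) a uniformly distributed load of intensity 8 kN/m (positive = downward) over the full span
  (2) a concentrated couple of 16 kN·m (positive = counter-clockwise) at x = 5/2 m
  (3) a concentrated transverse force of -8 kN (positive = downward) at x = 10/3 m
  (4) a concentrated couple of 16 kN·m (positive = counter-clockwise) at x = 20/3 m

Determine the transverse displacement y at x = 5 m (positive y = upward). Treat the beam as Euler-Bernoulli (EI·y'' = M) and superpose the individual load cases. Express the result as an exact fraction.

Load 1 — uniform load w=8 kN/m over full span:
  y_1 = -wx(L³-2Lx²+x³)/(24EI) = -8·5·(10³-2·10·5²+5³)/(24·50000) = -1/48 m
Load 2 — applied couple M₀=16 kN·m at a=5/2 m (b=L-a=15/2):
  y_2 = (M₀x³/(6L)-M₀(x-a)²/2+C₁x)/EI  [x>a] with C₁=M₀(3b²-L²)/(6L)=55/3 = (16·5³/(6·10)-16·(5-(5/2))²/2+(55/3)·5)/50000 = 3/2000 m
Load 3 — point force P=-8 kN at a=10/3 m (b=L-a=20/3):
  y_3 = -Pa(L-x)(2Lx-a²-x²)/(6LEI)  [x>a] = -(-8)·(10/3)·(10-5)·(2·10·5-(10/3)²-5²)/(6·10·50000) = 23/8100 m
Load 4 — applied couple M₀=16 kN·m at a=20/3 m (b=L-a=10/3):
  y_4 = (M₀x³/(6L)+C₁x)/EI  [x≤a] with C₁=M₀(3b²-L²)/(6L)=-160/9 = (16·5³/(6·10)+(-160/9)·5)/50000 = -1/900 m
Superposition: y = Σ y_i = -713/40500 m ≈ -0.017605 m

y(5) = -713/40500 m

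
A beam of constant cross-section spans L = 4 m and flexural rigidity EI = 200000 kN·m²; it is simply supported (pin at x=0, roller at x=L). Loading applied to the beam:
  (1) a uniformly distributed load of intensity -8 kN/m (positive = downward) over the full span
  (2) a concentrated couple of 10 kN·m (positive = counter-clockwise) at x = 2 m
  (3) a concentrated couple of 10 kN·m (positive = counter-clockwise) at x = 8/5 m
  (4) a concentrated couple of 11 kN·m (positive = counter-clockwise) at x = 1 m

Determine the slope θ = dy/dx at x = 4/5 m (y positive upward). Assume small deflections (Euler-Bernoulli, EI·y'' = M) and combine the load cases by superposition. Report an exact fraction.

Load 1 — uniform load w=-8 kN/m over full span:
  θ_1 = -w(L³-6Lx²+4x³)/(24EI) = -(-8)·(4³-6·4·(4/5)²+4·(4/5)³)/(24·200000) = 33/390625 rad
Load 2 — applied couple M₀=10 kN·m at a=2 m (b=L-a=2):
  θ_2 = (M₀x²/(2L)+C₁)/EI  [x≤a] with C₁=M₀(3b²-L²)/(6L)=-5/3 = (10·(4/5)²/(2·4)+(-5/3))/200000 = -13/3000000 rad
Load 3 — applied couple M₀=10 kN·m at a=8/5 m (b=L-a=12/5):
  θ_3 = (M₀x²/(2L)+C₁)/EI  [x≤a] with C₁=M₀(3b²-L²)/(6L)=8/15 = (10·(4/5)²/(2·4)+(8/15))/200000 = 1/150000 rad
Load 4 — applied couple M₀=11 kN·m at a=1 m (b=L-a=3):
  θ_4 = (M₀x²/(2L)+C₁)/EI  [x≤a] with C₁=M₀(3b²-L²)/(6L)=121/24 = (11·(4/5)²/(2·4)+(121/24))/200000 = 3553/120000000 rad
Superposition: θ = Σ θ_i = 69853/600000000 rad ≈ 0.000116 rad

θ(4/5) = 69853/600000000 rad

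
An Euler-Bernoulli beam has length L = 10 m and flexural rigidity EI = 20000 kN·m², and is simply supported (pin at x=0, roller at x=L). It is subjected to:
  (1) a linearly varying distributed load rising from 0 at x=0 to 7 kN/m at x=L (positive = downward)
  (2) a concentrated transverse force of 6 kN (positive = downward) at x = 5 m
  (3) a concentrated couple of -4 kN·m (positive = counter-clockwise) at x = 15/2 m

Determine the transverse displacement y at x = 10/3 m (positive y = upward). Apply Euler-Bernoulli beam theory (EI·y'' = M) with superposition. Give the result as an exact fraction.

y(10/3) = -27701/1166400 m

Load 1 — triangular load w₀=7 kN/m (0→w₀ over full span):
  y_1 = -w₀x(7L⁴-10L²x²+3x⁴)/(360LEI) = -7·(10/3)·(7·10⁴-10·10²·(10/3)²+3·(10/3)⁴)/(360·10·20000) = -14/729 m
Load 2 — point force P=6 kN at a=5 m (b=L-a=5):
  y_2 = -Pbx(L²-b²-x²)/(6LEI)  [x≤a] = -6·5·(10/3)·(10²-5²-(10/3)²)/(6·10·20000) = -23/4320 m
Load 3 — applied couple M₀=-4 kN·m at a=15/2 m (b=L-a=5/2):
  y_3 = (M₀x³/(6L)+C₁x)/EI  [x≤a] with C₁=M₀(3b²-L²)/(6L)=65/12 = ((-4)·(10/3)³/(6·10)+(65/12)·(10/3))/20000 = 101/129600 m
Superposition: y = Σ y_i = -27701/1166400 m ≈ -0.023749 m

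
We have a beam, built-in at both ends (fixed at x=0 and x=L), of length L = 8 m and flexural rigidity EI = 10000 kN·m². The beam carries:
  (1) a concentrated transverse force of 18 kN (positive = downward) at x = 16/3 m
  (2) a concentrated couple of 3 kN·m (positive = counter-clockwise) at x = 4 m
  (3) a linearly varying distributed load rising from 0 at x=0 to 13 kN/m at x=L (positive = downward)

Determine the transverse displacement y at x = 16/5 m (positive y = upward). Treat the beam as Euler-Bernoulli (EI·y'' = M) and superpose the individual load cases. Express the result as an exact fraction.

Load 1 — point force P=18 kN at a=16/3 m (b=L-a=8/3):
  y_1 = -Pb²x²(3aL-(3a+b)x)/(6L³EI)  [x≤a] = -18·(8/3)²·(16/5)²·(3·(16/3)·8-(3·(16/3)+(8/3))·(16/5))/(6·8³·10000) = -2048/703125 m
Load 2 — applied couple M₀=3 kN·m at a=4 m (b=L-a=4):
  y_2 = (R_Ax³/6 - M_Ax²/2)/EI  [x≤a] with R_A=9/16, M_A=3/4 = ((9/16)·(16/5)³/6 - (3/4)·(16/5)²/2)/10000 = -6/78125 m
Load 3 — triangular load w₀=13 kN/m (0→w₀ over full span):
  y_3 = -w₀x²(L-x)²(x+2L)/(120LEI) = -13·(16/5)²·(8-(16/5))²·((16/5)+2·8)/(120·8·10000) = -59904/9765625 m
Superposition: y = Σ y_i = -801886/87890625 m ≈ -0.009124 m

y(16/5) = -801886/87890625 m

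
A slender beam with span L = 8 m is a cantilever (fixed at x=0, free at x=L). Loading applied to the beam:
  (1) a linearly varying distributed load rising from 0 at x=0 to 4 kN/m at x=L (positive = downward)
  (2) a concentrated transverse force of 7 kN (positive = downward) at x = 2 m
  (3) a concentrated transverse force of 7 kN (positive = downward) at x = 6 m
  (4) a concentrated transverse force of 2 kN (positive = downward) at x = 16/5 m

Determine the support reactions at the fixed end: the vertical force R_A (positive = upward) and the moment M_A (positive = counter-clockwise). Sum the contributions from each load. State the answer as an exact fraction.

Load 1 — triangular load w₀=4 kN/m (0→w₀ over full span):
  R_A = w₀L/2 = 4·8/2 = 16 kN
  M_A = w₀L²/3 = 4·8²/3 = 256/3 kN·m
Load 2 — point force P=7 kN at a=2 m (b=L-a=6):
  R_A = P = 7 kN
  M_A = Pa = 7·2 = 14 kN·m
Load 3 — point force P=7 kN at a=6 m (b=L-a=2):
  R_A = P = 7 kN
  M_A = Pa = 7·6 = 42 kN·m
Load 4 — point force P=2 kN at a=16/5 m (b=L-a=24/5):
  R_A = P = 2 kN
  M_A = Pa = 2·(16/5) = 32/5 kN·m
Superposition: R_A = 32 kN, M_A = 2216/15 kN·m

R_A = 32 kN, M_A = 2216/15 kN·m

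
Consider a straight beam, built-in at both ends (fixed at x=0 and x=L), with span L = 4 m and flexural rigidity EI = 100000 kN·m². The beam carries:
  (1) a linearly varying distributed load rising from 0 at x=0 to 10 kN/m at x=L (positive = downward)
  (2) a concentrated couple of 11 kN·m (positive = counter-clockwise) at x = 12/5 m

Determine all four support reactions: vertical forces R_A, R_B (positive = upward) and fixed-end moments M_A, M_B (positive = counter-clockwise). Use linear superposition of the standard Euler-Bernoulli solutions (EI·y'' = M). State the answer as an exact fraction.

Load 1 — triangular load w₀=10 kN/m (0→w₀ over full span):
  R_A = 3w₀L/20 = 3·10·4/20 = 6 kN
  M_A = w₀L²/30 = 10·4²/30 = 16/3 kN·m
  R_B = 7w₀L/20 = 7·10·4/20 = 14 kN
  M_B = -w₀L²/20 = -10·4²/20 = -8 kN·m
Load 2 — applied couple M₀=11 kN·m at a=12/5 m (b=L-a=8/5):
  R_A = 6M₀ab/L³ = 6·11·(12/5)·(8/5)/4³ = 99/25 kN
  M_A = M₀b(2a-b)/L² = 11·(8/5)·(2·(12/5)-(8/5))/4² = 88/25 kN·m
  R_B = -6M₀ab/L³ = -6·11·(12/5)·(8/5)/4³ = -99/25 kN
  M_B = M₀a(2b-a)/L² = 11·(12/5)·(2·(8/5)-(12/5))/4² = 33/25 kN·m
Superposition: R_A = 249/25 kN, M_A = 664/75 kN·m, R_B = 251/25 kN, M_B = -167/25 kN·m

R_A = 249/25 kN, M_A = 664/75 kN·m, R_B = 251/25 kN, M_B = -167/25 kN·m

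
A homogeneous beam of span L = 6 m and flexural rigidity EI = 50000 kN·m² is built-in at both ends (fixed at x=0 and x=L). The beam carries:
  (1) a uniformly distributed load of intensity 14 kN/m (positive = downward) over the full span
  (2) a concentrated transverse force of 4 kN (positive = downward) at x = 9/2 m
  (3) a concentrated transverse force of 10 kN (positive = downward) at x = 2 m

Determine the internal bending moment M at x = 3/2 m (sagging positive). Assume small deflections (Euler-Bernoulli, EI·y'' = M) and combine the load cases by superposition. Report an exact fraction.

Load 1 — uniform load w=14 kN/m over full span:
  M_1 = wLx/2 - wL²/12 - wx²/2 = 14·6·(3/2)/2 - 14·6²/12 - 14·(3/2)²/2 = 21/4 kN·m
Load 2 — point force P=4 kN at a=9/2 m (b=L-a=3/2):
  M_2 = Pb²(3a+b)x/L³ - Pab²/L²  [x≤a] = 4·(3/2)²·(3·(9/2)+(3/2))·(3/2)/6³ - 4·(9/2)·(3/2)²/6² = -3/16 kN·m
Load 3 — point force P=10 kN at a=2 m (b=L-a=4):
  M_3 = Pb²(3a+b)x/L³ - Pab²/L²  [x≤a] = 10·4²·(3·2+4)·(3/2)/6³ - 10·2·4²/6² = 20/9 kN·m
Superposition: M = Σ M_i = 1049/144 kN·m ≈ 7.284722 kN·m

M(3/2) = 1049/144 kN·m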